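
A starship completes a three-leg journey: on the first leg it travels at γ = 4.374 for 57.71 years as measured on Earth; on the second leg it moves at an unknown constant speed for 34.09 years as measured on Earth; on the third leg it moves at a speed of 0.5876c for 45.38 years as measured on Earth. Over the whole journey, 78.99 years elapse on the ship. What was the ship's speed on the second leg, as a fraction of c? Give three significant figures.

β = 0.522

Leg 1: γ = 4.374; τ_1 = 57.71/4.374 = 13.19 years.
Leg 2: speed unknown; τ_2 = 34.09/γ_2.
Leg 3: γ = 1/√(1 − 0.5876²) = 1/√0.6547 = 1.236; τ_3 = 45.38/1.236 = 36.72 years.
Total proper time: 13.19 + τ_2 + 36.72 = 78.99, so τ_2 = 78.99 − 49.91 = 29.08 years.
γ_2 = 34.09/29.08 = 1.172; β = √(1 − 1/γ²) = √0.2725.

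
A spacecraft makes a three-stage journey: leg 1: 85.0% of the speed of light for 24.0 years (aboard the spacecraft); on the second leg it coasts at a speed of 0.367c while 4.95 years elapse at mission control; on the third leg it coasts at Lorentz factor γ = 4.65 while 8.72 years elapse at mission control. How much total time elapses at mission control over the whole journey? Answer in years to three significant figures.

Leg 1: β = 0.850; γ = 1/√(1 − 0.850²) = 1/√0.2775 = 1.898; Δt_1 = 1.898 × 24.0 = 45.56 years.
Leg 2: 4.95 years is already measured at mission control.
Leg 3: 8.72 years is already measured at mission control.
Total: 45.56 + 4.950 + 8.720 years.

Δt = 59.2 years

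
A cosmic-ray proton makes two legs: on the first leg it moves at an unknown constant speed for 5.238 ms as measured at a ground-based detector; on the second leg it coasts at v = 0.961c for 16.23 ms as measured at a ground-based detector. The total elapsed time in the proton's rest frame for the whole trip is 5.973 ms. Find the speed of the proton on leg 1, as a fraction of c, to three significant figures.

β = 0.959

Leg 1: speed unknown; τ_1 = 5.238/γ_1.
Leg 2: γ = 1/√(1 − 0.961²) = 1/√0.07648 = 3.616; τ_2 = 16.23/3.616 = 4.488 ms.
Total proper time: τ_1 + 4.488 = 5.973, so τ_1 = 5.973 − 4.488 = 1.485 ms.
γ_1 = 5.238/1.485 = 3.528; β = √(1 − 1/γ²) = √0.9197.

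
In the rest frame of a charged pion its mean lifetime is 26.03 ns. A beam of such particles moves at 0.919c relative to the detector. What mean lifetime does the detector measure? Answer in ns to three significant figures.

γ = 1/√(1 − 0.919²) = 1/√0.1554 = 2.536
The rest-frame lifetime is the proper time; the lab measures the dilated interval Δt = γτ₀ = 2.536 × 26.03 ns.

Δt = 66.0 ns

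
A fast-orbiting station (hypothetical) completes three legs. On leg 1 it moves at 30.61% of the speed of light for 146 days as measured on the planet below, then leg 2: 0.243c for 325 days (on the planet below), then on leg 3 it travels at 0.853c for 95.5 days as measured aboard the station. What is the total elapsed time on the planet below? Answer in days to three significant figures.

Leg 1: 146 days is already measured on the planet below.
Leg 2: 325 days is already measured on the planet below.
Leg 3: γ = 1/√(1 − 0.853²) = 1/√0.2724 = 1.916; Δt_3 = 1.916 × 95.5 = 183.0 days.
Total: 146.0 + 325.0 + 183.0 days.

Δt = 654 days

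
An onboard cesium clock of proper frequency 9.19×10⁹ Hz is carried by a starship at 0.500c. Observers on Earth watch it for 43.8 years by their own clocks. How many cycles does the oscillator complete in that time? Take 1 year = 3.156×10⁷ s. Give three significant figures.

N = 1.10×10¹⁹

γ = 1/√(1 − 0.500²) = 1/√0.7500 = 1.155
During 43.8 years of lab time, the oscillator's proper time advances by τ = Δt/γ = 43.8/1.155 = 37.93 years = 1.197×10⁹ s.
N = f × τ = 9.19×10⁹ × 1.197×10⁹ = 1.100×10¹⁹.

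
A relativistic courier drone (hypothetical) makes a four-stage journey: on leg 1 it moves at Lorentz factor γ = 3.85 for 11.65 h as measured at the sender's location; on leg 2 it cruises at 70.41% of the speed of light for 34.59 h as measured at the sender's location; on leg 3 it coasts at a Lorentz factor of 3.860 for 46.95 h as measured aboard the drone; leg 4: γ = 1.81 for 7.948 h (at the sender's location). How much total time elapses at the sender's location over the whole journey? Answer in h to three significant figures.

Leg 1: 11.65 h is already measured at the sender's location.
Leg 2: 34.59 h is already measured at the sender's location.
Leg 3: γ = 3.860; Δt_3 = 3.860 × 46.95 = 181.2 h.
Leg 4: 7.948 h is already measured at the sender's location.
Total: 11.65 + 34.59 + 181.2 + 7.948 h.

Δt = 235 h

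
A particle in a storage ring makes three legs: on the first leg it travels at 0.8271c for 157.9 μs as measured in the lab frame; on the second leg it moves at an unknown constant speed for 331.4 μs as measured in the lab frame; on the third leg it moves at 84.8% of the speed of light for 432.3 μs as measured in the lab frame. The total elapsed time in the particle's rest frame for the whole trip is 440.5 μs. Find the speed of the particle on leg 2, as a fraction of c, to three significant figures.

β = 0.929

Leg 1: γ = 1/√(1 − 0.8271²) = 1/√0.3159 = 1.779; τ_1 = 157.9/1.779 = 88.75 μs.
Leg 2: speed unknown; τ_2 = 331.4/γ_2.
Leg 3: β = 0.848; γ = 1/√(1 − 0.848²) = 1/√0.2809 = 1.887; τ_3 = 432.3/1.887 = 229.1 μs.
Total proper time: 88.75 + τ_2 + 229.1 = 440.5, so τ_2 = 440.5 − 317.9 = 122.6 μs.
γ_2 = 331.4/122.6 = 2.702; β = √(1 − 1/γ²) = √0.8631.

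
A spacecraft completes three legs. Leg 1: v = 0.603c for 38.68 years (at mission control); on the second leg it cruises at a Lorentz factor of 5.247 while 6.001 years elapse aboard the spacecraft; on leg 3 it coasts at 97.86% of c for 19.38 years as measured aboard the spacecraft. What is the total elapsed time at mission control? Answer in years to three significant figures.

Leg 1: 38.68 years is already measured at mission control.
Leg 2: γ = 5.247; Δt_2 = 5.247 × 6.001 = 31.49 years.
Leg 3: β = 0.9786; γ = 1/√(1 − 0.9786²) = 1/√0.04234 = 4.860; Δt_3 = 4.860 × 19.38 = 94.18 years.
Total: 38.68 + 31.49 + 94.18 years.

Δt = 164 years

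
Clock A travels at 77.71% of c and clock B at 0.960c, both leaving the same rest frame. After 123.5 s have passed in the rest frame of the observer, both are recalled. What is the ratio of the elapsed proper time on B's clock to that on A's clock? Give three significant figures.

A: β = 0.7771; γ = 1/√(1 − 0.7771²) = 1/√0.3961 = 1.589. B: γ = 1/√(1 − 0.960²) = 25/7 ≈ 3.571.
τ_A/τ_B = γ_B/γ_A = 3.571/1.589 = 2.248, so τ_B/τ_A = 0.4449.

τ_B/τ_A = 0.445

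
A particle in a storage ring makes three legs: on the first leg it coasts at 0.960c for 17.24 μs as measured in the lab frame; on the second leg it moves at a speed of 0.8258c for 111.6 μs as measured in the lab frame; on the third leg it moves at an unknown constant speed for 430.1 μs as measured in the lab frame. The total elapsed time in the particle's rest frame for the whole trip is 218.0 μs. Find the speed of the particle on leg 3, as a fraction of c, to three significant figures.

Leg 1: γ = 1/√(1 − 0.960²) = 25/7 ≈ 3.571; τ_1 = 17.24/3.571 = 4.827 μs.
Leg 2: γ = 1/√(1 − 0.8258²) = 1/√0.3181 = 1.773; τ_2 = 111.6/1.773 = 62.94 μs.
Leg 3: speed unknown; τ_3 = 430.1/γ_3.
Total proper time: 4.827 + 62.94 + τ_3 = 218.0, so τ_3 = 218.0 − 67.77 = 150.2 μs.
γ_3 = 430.1/150.2 = 2.863; β = √(1 − 1/γ²) = √0.8780.

β = 0.937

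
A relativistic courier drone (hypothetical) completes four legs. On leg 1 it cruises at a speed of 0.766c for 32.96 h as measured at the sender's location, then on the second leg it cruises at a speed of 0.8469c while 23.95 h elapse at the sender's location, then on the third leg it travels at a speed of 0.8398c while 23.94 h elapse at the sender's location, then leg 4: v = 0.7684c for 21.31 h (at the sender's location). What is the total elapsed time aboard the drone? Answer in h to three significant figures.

τ = 60.6 h

Leg 1: γ = 1/√(1 − 0.766²) = 1/√0.4132 = 1.556; τ_1 = 32.96/1.556 = 21.19 h.
Leg 2: γ = 1/√(1 − 0.8469²) = 1/√0.2828 = 1.881; τ_2 = 23.95/1.881 = 12.74 h.
Leg 3: γ = 1/√(1 − 0.8398²) = 1/√0.2947 = 1.842; τ_3 = 23.94/1.842 = 13.00 h.
Leg 4: γ = 1/√(1 − 0.7684²) = 1/√0.4096 = 1.563; τ_4 = 21.31/1.563 = 13.64 h.
Total: 21.19 + 12.74 + 13.00 + 13.64 h.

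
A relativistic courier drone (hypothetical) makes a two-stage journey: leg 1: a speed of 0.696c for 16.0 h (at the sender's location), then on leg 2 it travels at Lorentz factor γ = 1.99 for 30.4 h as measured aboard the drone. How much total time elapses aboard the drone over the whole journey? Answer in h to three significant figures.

τ = 41.9 h

Leg 1: γ = 1/√(1 − 0.696²) = 1/√0.5156 = 1.393; τ_1 = 16.0/1.393 = 11.49 h.
Leg 2: 30.4 h is already measured aboard the drone.
Total: 11.49 + 30.40 h.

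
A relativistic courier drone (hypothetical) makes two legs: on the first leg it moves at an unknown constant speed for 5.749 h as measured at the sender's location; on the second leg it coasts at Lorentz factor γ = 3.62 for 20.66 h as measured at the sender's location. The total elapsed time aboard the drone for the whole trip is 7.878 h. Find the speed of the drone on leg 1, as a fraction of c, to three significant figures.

Leg 1: speed unknown; τ_1 = 5.749/γ_1.
Leg 2: γ = 3.62; τ_2 = 20.66/3.620 = 5.707 h.
Total proper time: τ_1 + 5.707 = 7.878, so τ_1 = 7.878 − 5.707 = 2.171 h.
γ_1 = 5.749/2.171 = 2.648; β = √(1 − 1/γ²) = √0.8574.

β = 0.926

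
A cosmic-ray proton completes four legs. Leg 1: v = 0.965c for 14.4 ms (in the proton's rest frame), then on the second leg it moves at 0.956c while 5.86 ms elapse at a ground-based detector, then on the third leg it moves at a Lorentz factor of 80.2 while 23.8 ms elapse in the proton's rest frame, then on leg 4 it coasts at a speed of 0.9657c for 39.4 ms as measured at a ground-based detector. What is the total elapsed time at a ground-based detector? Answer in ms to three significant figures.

Δt = 2010 ms

Leg 1: γ = 1/√(1 − 0.965²) = 1/√0.06878 = 3.813; Δt_1 = 3.813 × 14.4 = 54.91 ms.
Leg 2: 5.86 ms is already measured at a ground-based detector.
Leg 3: γ = 80.2; Δt_3 = 80.20 × 23.8 = 1909 ms.
Leg 4: 39.4 ms is already measured at a ground-based detector.
Total: 54.91 + 5.860 + 1909 + 39.40 ms.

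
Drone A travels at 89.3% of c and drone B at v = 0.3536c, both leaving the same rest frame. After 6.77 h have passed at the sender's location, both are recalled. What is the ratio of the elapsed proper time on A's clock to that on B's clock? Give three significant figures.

A: β = 0.893; γ = 1/√(1 − 0.893²) = 1/√0.2026 = 2.222. B: γ = 1/√(1 − 0.3536²) = 1/√0.8750 = 1.069.
τ_A/τ_B = γ_B/γ_A = 1.069/2.222 = 0.4811, so τ_A/τ_B = 0.4811.

τ_A/τ_B = 0.481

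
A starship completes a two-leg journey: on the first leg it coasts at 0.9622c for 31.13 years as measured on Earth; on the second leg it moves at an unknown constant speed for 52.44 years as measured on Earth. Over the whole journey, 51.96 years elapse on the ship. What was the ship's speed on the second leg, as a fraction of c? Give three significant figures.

Leg 1: γ = 1/√(1 − 0.9622²) = 1/√0.07417 = 3.672; τ_1 = 31.13/3.672 = 8.478 years.
Leg 2: speed unknown; τ_2 = 52.44/γ_2.
Total proper time: 8.478 + τ_2 = 51.96, so τ_2 = 51.96 − 8.478 = 43.48 years.
γ_2 = 52.44/43.48 = 1.206; β = √(1 − 1/γ²) = √0.3125.

β = 0.559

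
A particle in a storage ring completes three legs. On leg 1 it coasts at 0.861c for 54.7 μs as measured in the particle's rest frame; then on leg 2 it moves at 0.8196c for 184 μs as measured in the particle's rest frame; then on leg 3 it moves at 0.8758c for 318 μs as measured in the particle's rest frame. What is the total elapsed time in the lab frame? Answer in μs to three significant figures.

Δt = 1090 μs

Leg 1: γ = 1/√(1 − 0.861²) = 1/√0.2587 = 1.966; Δt_1 = 1.966 × 54.7 = 107.5 μs.
Leg 2: γ = 1/√(1 − 0.8196²) = 1/√0.3283 = 1.745; Δt_2 = 1.745 × 184 = 321.2 μs.
Leg 3: γ = 1/√(1 − 0.8758²) = 1/√0.2330 = 2.072; Δt_3 = 2.072 × 318 = 658.8 μs.
Total: 107.5 + 321.2 + 658.8 μs.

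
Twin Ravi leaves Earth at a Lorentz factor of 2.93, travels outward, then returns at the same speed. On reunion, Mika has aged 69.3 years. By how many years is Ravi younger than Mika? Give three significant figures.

Δt − τ = 45.6 years

γ = 2.93
Ravi's elapsed proper time: τ = 69.3/2.930 = 23.65 years.
Age gap = Δt − τ = 69.3 − 23.65 years.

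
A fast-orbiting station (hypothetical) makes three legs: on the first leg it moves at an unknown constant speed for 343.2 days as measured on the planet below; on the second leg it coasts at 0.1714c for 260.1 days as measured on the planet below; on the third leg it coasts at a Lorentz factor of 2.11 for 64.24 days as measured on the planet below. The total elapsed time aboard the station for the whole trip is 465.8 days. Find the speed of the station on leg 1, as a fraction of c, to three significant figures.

Leg 1: speed unknown; τ_1 = 343.2/γ_1.
Leg 2: γ = 1/√(1 − 0.1714²) = 1/√0.9706 = 1.015; τ_2 = 260.1/1.015 = 256.3 days.
Leg 3: γ = 2.11; τ_3 = 64.24/2.110 = 30.45 days.
Total proper time: τ_1 + 256.3 + 30.45 = 465.8, so τ_1 = 465.8 − 286.7 = 179.1 days.
γ_1 = 343.2/179.1 = 1.916; β = √(1 − 1/γ²) = √0.7277.

β = 0.853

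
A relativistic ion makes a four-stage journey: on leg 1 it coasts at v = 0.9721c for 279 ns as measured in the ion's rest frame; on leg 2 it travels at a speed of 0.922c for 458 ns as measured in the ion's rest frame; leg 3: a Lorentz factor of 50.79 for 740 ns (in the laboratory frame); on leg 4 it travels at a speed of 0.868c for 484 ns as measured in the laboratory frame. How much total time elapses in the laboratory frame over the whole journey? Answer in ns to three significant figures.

Leg 1: γ = 1/√(1 − 0.9721²) = 1/√0.05502 = 4.263; Δt_1 = 4.263 × 279 = 1189 ns.
Leg 2: γ = 1/√(1 − 0.922²) = 1/√0.1499 = 2.583; Δt_2 = 2.583 × 458 = 1183 ns.
Leg 3: 740 ns is already measured in the laboratory frame.
Leg 4: 484 ns is already measured in the laboratory frame.
Total: 1189 + 1183 + 740.0 + 484.0 ns.

Δt = 3600 ns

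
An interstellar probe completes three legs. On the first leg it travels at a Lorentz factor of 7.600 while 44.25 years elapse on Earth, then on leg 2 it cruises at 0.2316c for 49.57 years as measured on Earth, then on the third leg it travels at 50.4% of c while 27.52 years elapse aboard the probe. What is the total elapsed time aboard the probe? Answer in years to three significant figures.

τ = 81.6 years

Leg 1: γ = 7.600; τ_1 = 44.25/7.600 = 5.822 years.
Leg 2: γ = 1/√(1 − 0.2316²) = 1/√0.9464 = 1.028; τ_2 = 49.57/1.028 = 48.22 years.
Leg 3: 27.52 years is already measured aboard the probe.
Total: 5.822 + 48.22 + 27.52 years.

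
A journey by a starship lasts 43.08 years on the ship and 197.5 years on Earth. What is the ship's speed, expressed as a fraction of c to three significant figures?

The proper time is measured on the ship (both events occur at the ship's location); Δt is measured on Earth. γ = Δt/τ = 197.5/43.08 = 4.584.
β = √(1 − 1/γ²) = √(1 − 0.04758) = √0.9524

v = 0.976c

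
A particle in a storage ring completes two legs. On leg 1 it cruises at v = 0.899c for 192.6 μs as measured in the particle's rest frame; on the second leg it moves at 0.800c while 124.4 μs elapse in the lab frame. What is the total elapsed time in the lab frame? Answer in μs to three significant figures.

Leg 1: γ = 1/√(1 − 0.899²) = 1/√0.1918 = 2.283; Δt_1 = 2.283 × 192.6 = 439.8 μs.
Leg 2: 124.4 μs is already measured in the lab frame.
Total: 439.8 + 124.4 μs.

Δt = 564 μs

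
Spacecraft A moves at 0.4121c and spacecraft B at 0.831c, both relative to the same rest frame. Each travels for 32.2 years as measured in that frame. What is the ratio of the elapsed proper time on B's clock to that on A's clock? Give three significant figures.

τ_B/τ_A = 0.611

A: γ = 1/√(1 − 0.4121²) = 1/√0.8302 = 1.098. B: γ = 1/√(1 − 0.831²) = 1/√0.3094 = 1.798.
τ_A/τ_B = γ_B/γ_A = 1.798/1.098 = 1.638, so τ_B/τ_A = 0.6105.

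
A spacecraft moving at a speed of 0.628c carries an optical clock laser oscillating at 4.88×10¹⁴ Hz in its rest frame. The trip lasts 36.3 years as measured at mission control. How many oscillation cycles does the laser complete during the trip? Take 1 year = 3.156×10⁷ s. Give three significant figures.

γ = 1/√(1 − 0.628²) = 1/√0.6056 = 1.285
The oscillator's own cycle count is N = f × τ where τ is the proper time aboard the spacecraft. τ = Δt/γ = 36.3/1.285 = 28.25 years = 8.915×10⁸ s.
N = 4.88×10¹⁴ × 8.915×10⁸ = 4.351×10²³.

N = 4.35×10²³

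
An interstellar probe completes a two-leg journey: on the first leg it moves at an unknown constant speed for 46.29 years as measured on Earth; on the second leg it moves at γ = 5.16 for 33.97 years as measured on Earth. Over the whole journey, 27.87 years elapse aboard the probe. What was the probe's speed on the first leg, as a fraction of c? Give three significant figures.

Leg 1: speed unknown; τ_1 = 46.29/γ_1.
Leg 2: γ = 5.16; τ_2 = 33.97/5.160 = 6.583 years.
Total proper time: τ_1 + 6.583 = 27.87, so τ_1 = 27.87 − 6.583 = 21.29 years.
γ_1 = 46.29/21.29 = 2.175; β = √(1 − 1/γ²) = √0.7885.

β = 0.888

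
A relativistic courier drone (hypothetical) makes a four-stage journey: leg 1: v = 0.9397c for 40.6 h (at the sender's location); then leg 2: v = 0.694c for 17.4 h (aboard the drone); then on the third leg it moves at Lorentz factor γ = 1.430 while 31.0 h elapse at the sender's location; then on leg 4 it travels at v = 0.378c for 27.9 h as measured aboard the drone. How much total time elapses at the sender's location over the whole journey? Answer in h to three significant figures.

Leg 1: 40.6 h is already measured at the sender's location.
Leg 2: γ = 1/√(1 − 0.694²) = 1/√0.5184 = 1.389; Δt_2 = 1.389 × 17.4 = 24.17 h.
Leg 3: 31.0 h is already measured at the sender's location.
Leg 4: γ = 1/√(1 − 0.378²) = 1/√0.8571 = 1.080; Δt_4 = 1.080 × 27.9 = 30.14 h.
Total: 40.60 + 24.17 + 31.00 + 30.14 h.

Δt = 126 h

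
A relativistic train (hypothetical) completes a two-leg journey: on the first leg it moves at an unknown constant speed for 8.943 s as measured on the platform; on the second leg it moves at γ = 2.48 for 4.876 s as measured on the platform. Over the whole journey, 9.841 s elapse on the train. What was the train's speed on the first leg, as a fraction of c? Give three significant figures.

β = 0.474

Leg 1: speed unknown; τ_1 = 8.943/γ_1.
Leg 2: γ = 2.48; τ_2 = 4.876/2.480 = 1.966 s.
Total proper time: τ_1 + 1.966 = 9.841, so τ_1 = 9.841 − 1.966 = 7.875 s.
γ_1 = 8.943/7.875 = 1.136; β = √(1 − 1/γ²) = √0.2246.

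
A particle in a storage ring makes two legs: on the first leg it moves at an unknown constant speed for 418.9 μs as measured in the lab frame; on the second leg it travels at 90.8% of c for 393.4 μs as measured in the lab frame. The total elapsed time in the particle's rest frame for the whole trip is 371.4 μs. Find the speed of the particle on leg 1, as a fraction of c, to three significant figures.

Leg 1: speed unknown; τ_1 = 418.9/γ_1.
Leg 2: β = 0.908; γ = 1/√(1 − 0.908²) = 1/√0.1755 = 2.387; τ_2 = 393.4/2.387 = 164.8 μs.
Total proper time: τ_1 + 164.8 = 371.4, so τ_1 = 371.4 − 164.8 = 206.6 μs.
γ_1 = 418.9/206.6 = 2.028; β = √(1 − 1/γ²) = √0.7568.

β = 0.870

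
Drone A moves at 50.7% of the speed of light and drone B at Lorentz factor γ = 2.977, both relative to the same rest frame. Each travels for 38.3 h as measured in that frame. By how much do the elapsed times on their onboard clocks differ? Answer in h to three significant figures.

A: β = 0.507; γ = 1/√(1 − 0.507²) = 1/√0.7430 = 1.160; τ_A = 38.3/1.160 = 33.01 h.
B: γ = 2.977; τ_B = 38.3/2.977 = 12.87 h.

|τ_A − τ_B| = 20.1 h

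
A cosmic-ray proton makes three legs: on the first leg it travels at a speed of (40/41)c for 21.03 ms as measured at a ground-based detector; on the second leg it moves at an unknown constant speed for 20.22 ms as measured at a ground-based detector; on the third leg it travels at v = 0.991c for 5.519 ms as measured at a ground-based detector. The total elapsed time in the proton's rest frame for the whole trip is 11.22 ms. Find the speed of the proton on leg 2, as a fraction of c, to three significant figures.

Leg 1: γ = 1/√(1 − (40/41)²) = 41/9 ≈ 4.556; τ_1 = 21.03/4.556 = 4.616 ms.
Leg 2: speed unknown; τ_2 = 20.22/γ_2.
Leg 3: γ = 1/√(1 − 0.991²) = 1/√0.01792 = 7.470; τ_3 = 5.519/7.470 = 0.7388 ms.
Total proper time: 4.616 + τ_2 + 0.7388 = 11.22, so τ_2 = 11.22 − 5.355 = 5.865 ms.
γ_2 = 20.22/5.865 = 3.448; β = √(1 − 1/γ²) = √0.9159.

β = 0.957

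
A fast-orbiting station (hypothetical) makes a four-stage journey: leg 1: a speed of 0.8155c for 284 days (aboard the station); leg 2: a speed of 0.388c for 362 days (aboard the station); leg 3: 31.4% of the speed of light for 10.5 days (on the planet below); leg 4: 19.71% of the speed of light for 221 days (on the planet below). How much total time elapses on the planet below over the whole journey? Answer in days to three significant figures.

Leg 1: γ = 1/√(1 − 0.8155²) = 1/√0.3350 = 1.728; Δt_1 = 1.728 × 284 = 490.7 days.
Leg 2: γ = 1/√(1 − 0.388²) = 1/√0.8495 = 1.085; Δt_2 = 1.085 × 362 = 392.8 days.
Leg 3: 10.5 days is already measured on the planet below.
Leg 4: 221 days is already measured on the planet below.
Total: 490.7 + 392.8 + 10.50 + 221.0 days.

Δt = 1110 days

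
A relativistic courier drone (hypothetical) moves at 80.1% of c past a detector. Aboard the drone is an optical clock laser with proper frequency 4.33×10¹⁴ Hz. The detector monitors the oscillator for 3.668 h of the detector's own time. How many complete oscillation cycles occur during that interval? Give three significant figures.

β = 0.801; γ = 1/√(1 − 0.801²) = 1/√0.3584 = 1.670
During 3.668 h of lab time, the oscillator's proper time advances by τ = Δt/γ = 3.668/1.670 = 2.196 h = 7.905×10³ s.
N = f × τ = 4.33×10¹⁴ × 7.905×10³ = 3.423×10¹⁸.

N = 3.42×10¹⁸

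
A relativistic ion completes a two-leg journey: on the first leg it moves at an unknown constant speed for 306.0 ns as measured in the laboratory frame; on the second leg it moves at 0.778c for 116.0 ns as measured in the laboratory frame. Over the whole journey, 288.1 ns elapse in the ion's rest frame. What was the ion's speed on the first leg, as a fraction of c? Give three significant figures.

β = 0.711

Leg 1: speed unknown; τ_1 = 306.0/γ_1.
Leg 2: γ = 1/√(1 − 0.778²) = 1/√0.3947 = 1.592; τ_2 = 116.0/1.592 = 72.88 ns.
Total proper time: τ_1 + 72.88 = 288.1, so τ_1 = 288.1 − 72.88 = 215.2 ns.
γ_1 = 306.0/215.2 = 1.422; β = √(1 − 1/γ²) = √0.5053.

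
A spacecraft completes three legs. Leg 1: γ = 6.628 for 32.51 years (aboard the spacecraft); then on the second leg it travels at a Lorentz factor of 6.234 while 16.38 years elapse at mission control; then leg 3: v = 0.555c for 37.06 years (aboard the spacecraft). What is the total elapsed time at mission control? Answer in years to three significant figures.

Δt = 276 years

Leg 1: γ = 6.628; Δt_1 = 6.628 × 32.51 = 215.5 years.
Leg 2: 16.38 years is already measured at mission control.
Leg 3: γ = 1/√(1 − 0.555²) = 1/√0.6920 = 1.202; Δt_3 = 1.202 × 37.06 = 44.55 years.
Total: 215.5 + 16.38 + 44.55 years.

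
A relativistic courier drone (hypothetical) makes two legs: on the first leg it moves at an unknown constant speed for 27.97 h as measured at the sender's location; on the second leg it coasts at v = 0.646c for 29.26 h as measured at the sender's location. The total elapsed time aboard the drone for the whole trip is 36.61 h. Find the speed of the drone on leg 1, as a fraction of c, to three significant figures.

β = 0.860

Leg 1: speed unknown; τ_1 = 27.97/γ_1.
Leg 2: γ = 1/√(1 − 0.646²) = 1/√0.5827 = 1.310; τ_2 = 29.26/1.310 = 22.34 h.
Total proper time: τ_1 + 22.34 = 36.61, so τ_1 = 36.61 − 22.34 = 14.27 h.
γ_1 = 27.97/14.27 = 1.959; β = √(1 − 1/γ²) = √0.7395.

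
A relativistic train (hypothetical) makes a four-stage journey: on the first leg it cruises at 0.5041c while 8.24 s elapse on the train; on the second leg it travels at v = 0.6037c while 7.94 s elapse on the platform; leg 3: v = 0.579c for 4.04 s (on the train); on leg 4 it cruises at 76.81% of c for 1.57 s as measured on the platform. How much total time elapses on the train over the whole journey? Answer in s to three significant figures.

Leg 1: 8.24 s is already measured on the train.
Leg 2: γ = 1/√(1 − 0.6037²) = 1/√0.6355 = 1.254; τ_2 = 7.94/1.254 = 6.330 s.
Leg 3: 4.04 s is already measured on the train.
Leg 4: β = 0.7681; γ = 1/√(1 − 0.7681²) = 1/√0.4100 = 1.562; τ_4 = 1.57/1.562 = 1.005 s.
Total: 8.240 + 6.330 + 4.040 + 1.005 s.

τ = 19.6 s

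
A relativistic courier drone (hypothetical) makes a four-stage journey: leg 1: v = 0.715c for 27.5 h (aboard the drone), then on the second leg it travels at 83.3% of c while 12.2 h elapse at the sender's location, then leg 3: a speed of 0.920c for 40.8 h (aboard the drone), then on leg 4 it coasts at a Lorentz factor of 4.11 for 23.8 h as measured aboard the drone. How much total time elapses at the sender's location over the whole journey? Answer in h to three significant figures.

Δt = 253 h

Leg 1: γ = 1/√(1 − 0.715²) = 1/√0.4888 = 1.430; Δt_1 = 1.430 × 27.5 = 39.33 h.
Leg 2: 12.2 h is already measured at the sender's location.
Leg 3: γ = 1/√(1 − 0.920²) = 1/√0.1536 = 2.552; Δt_3 = 2.552 × 40.8 = 104.1 h.
Leg 4: γ = 4.11; Δt_4 = 4.110 × 23.8 = 97.82 h.
Total: 39.33 + 12.20 + 104.1 + 97.82 h.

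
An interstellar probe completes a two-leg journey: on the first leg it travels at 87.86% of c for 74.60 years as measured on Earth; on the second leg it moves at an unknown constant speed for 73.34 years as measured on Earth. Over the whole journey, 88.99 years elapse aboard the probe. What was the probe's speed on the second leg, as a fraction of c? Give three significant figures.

Leg 1: β = 0.8786; γ = 1/√(1 − 0.8786²) = 1/√0.2281 = 2.094; τ_1 = 74.60/2.094 = 35.63 years.
Leg 2: speed unknown; τ_2 = 73.34/γ_2.
Total proper time: 35.63 + τ_2 = 88.99, so τ_2 = 88.99 − 35.63 = 53.36 years.
γ_2 = 73.34/53.36 = 1.374; β = √(1 − 1/γ²) = √0.4706.

β = 0.686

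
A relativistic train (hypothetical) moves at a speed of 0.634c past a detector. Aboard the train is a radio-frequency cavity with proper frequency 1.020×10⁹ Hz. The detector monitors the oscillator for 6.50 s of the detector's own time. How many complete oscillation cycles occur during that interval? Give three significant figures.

γ = 1/√(1 − 0.634²) = 1/√0.5980 = 1.293
During 6.50 s of lab time, the oscillator's proper time advances by τ = Δt/γ = 6.50/1.293 = 5.027 s = 5.027×10⁰ s.
N = f × τ = 1.020×10⁹ × 5.027×10⁰ = 5.127×10⁹.

N = 5.13×10⁹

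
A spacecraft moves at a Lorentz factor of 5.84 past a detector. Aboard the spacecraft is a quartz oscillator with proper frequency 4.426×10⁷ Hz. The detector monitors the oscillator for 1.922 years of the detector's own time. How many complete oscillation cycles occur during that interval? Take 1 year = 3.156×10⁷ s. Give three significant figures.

N = 4.60×10¹⁴

γ = 5.84
During 1.922 years of lab time, the oscillator's proper time advances by τ = Δt/γ = 1.922/5.840 = 0.3291 years = 1.039×10⁷ s.
N = f × τ = 4.426×10⁷ × 1.039×10⁷ = 4.597×10¹⁴.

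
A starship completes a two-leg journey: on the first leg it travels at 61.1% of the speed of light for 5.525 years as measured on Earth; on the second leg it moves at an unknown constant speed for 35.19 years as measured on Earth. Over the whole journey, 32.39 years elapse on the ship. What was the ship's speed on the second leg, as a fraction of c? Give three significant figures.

β = 0.605

Leg 1: β = 0.611; γ = 1/√(1 − 0.611²) = 1/√0.6267 = 1.263; τ_1 = 5.525/1.263 = 4.374 years.
Leg 2: speed unknown; τ_2 = 35.19/γ_2.
Total proper time: 4.374 + τ_2 = 32.39, so τ_2 = 32.39 − 4.374 = 28.02 years.
γ_2 = 35.19/28.02 = 1.256; β = √(1 − 1/γ²) = √0.3662.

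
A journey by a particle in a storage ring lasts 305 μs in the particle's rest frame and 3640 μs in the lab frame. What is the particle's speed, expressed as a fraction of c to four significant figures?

The proper time is measured in the particle's rest frame (both events occur at the particle's location); Δt is measured in the lab frame. γ = Δt/τ = 3640/305 = 11.93.
β = √(1 − 1/γ²) = √(1 − 0.007021) = √0.9930

β = 0.9965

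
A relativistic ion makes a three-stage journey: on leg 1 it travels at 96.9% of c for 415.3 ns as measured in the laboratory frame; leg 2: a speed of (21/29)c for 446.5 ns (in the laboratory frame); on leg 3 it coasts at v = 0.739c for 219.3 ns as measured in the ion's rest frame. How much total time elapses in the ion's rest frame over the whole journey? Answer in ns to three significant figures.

Leg 1: β = 0.969; γ = 1/√(1 − 0.969²) = 1/√0.06104 = 4.048; τ_1 = 415.3/4.048 = 102.6 ns.
Leg 2: γ = 1/√(1 − (21/29)²) = 29/20 = 1.450; τ_2 = 446.5/1.450 = 307.9 ns.
Leg 3: 219.3 ns is already measured in the ion's rest frame.
Total: 102.6 + 307.9 + 219.3 ns.

τ = 630 ns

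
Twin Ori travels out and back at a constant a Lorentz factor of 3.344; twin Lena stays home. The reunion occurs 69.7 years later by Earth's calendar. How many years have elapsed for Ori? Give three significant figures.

τ = 20.8 years

γ = 3.344
Ori's clock measures proper time along the trip: τ = Δt/γ = 69.7/3.344 years.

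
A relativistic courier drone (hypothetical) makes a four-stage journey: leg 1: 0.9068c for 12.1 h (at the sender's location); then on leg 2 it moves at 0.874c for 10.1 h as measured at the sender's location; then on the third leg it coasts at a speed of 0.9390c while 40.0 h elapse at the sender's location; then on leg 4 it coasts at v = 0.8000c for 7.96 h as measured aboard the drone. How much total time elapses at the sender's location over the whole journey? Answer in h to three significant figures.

Leg 1: 12.1 h is already measured at the sender's location.
Leg 2: 10.1 h is already measured at the sender's location.
Leg 3: 40.0 h is already measured at the sender's location.
Leg 4: γ = 1/√(1 − 0.8000²) = 1/√0.3600 = 1.667; Δt_4 = 1.667 × 7.96 = 13.27 h.
Total: 12.10 + 10.10 + 40.00 + 13.27 h.

Δt = 75.5 h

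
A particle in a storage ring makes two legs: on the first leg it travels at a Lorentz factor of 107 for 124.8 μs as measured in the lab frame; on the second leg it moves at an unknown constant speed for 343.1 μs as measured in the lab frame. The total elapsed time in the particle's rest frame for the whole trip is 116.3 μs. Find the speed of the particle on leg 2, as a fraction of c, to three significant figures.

β = 0.942

Leg 1: γ = 107; τ_1 = 124.8/107.0 = 1.166 μs.
Leg 2: speed unknown; τ_2 = 343.1/γ_2.
Total proper time: 1.166 + τ_2 = 116.3, so τ_2 = 116.3 − 1.166 = 115.1 μs.
γ_2 = 343.1/115.1 = 2.980; β = √(1 − 1/γ²) = √0.8874.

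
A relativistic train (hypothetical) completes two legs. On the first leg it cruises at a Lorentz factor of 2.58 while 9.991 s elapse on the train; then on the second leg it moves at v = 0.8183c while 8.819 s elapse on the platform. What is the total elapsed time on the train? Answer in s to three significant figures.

τ = 15.1 s

Leg 1: 9.991 s is already measured on the train.
Leg 2: γ = 1/√(1 − 0.8183²) = 1/√0.3304 = 1.740; τ_2 = 8.819/1.740 = 5.069 s.
Total: 9.991 + 5.069 s.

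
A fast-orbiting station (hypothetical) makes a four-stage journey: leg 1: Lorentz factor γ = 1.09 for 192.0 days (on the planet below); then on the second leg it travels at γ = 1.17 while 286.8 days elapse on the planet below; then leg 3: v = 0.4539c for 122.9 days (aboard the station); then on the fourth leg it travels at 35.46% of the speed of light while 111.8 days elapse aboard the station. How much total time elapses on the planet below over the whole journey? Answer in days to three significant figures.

Leg 1: 192.0 days is already measured on the planet below.
Leg 2: 286.8 days is already measured on the planet below.
Leg 3: γ = 1/√(1 − 0.4539²) = 1/√0.7940 = 1.122; Δt_3 = 1.122 × 122.9 = 137.9 days.
Leg 4: β = 0.3546; γ = 1/√(1 − 0.3546²) = 1/√0.8743 = 1.069; Δt_4 = 1.069 × 111.8 = 119.6 days.
Total: 192.0 + 286.8 + 137.9 + 119.6 days.

Δt = 736 days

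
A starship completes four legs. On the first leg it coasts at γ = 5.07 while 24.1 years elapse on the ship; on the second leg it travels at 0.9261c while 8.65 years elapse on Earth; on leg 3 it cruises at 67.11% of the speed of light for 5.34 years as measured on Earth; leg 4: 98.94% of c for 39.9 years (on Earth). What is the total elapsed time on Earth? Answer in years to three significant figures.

Leg 1: γ = 5.07; Δt_1 = 5.070 × 24.1 = 122.2 years.
Leg 2: 8.65 years is already measured on Earth.
Leg 3: 5.34 years is already measured on Earth.
Leg 4: 39.9 years is already measured on Earth.
Total: 122.2 + 8.650 + 5.340 + 39.90 years.

Δt = 176 years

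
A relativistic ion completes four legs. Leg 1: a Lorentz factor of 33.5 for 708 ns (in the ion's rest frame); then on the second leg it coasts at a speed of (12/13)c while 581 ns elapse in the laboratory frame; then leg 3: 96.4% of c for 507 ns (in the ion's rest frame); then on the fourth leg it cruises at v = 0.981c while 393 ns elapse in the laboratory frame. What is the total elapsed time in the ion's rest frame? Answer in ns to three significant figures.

τ = 1510 ns

Leg 1: 708 ns is already measured in the ion's rest frame.
Leg 2: γ = 1/√(1 − (12/13)²) = 13/5 = 2.600; τ_2 = 581/2.600 = 223.5 ns.
Leg 3: 507 ns is already measured in the ion's rest frame.
Leg 4: γ = 1/√(1 − 0.981²) = 1/√0.03764 = 5.154; τ_4 = 393/5.154 = 76.25 ns.
Total: 708.0 + 223.5 + 507.0 + 76.25 ns.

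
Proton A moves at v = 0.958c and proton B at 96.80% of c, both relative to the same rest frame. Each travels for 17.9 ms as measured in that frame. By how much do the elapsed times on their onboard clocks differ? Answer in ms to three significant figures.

A: γ = 1/√(1 − 0.958²) = 1/√0.08224 = 3.487; τ_A = 17.9/3.487 = 5.133 ms.
B: β = 0.9680; γ = 1/√(1 − 0.9680²) = 1/√0.06298 = 3.985; τ_B = 17.9/3.985 = 4.492 ms.

|τ_A − τ_B| = 0.641 ms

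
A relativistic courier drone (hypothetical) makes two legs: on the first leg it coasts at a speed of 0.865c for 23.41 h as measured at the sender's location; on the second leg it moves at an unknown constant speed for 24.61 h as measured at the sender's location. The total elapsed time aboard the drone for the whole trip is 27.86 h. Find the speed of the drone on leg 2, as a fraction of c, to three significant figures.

Leg 1: γ = 1/√(1 − 0.865²) = 1/√0.2518 = 1.993; τ_1 = 23.41/1.993 = 11.75 h.
Leg 2: speed unknown; τ_2 = 24.61/γ_2.
Total proper time: 11.75 + τ_2 = 27.86, so τ_2 = 27.86 − 11.75 = 16.11 h.
γ_2 = 24.61/16.11 = 1.527; β = √(1 − 1/γ²) = √0.5713.

β = 0.756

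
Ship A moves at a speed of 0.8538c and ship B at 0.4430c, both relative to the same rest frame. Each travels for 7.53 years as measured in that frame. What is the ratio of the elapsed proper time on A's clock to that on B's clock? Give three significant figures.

A: γ = 1/√(1 − 0.8538²) = 1/√0.2710 = 1.921. B: γ = 1/√(1 − 0.4430²) = 1/√0.8038 = 1.115.
τ_A/τ_B = γ_B/γ_A = 1.115/1.921 = 0.5807, so τ_A/τ_B = 0.5807.

τ_A/τ_B = 0.581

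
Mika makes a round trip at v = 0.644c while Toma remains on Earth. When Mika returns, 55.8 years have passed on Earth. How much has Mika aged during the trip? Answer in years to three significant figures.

τ = 42.7 years

γ = 1/√(1 − 0.644²) = 1/√0.5853 = 1.307
Mika's clock measures proper time along the trip: τ = Δt/γ = 55.8/1.307 years.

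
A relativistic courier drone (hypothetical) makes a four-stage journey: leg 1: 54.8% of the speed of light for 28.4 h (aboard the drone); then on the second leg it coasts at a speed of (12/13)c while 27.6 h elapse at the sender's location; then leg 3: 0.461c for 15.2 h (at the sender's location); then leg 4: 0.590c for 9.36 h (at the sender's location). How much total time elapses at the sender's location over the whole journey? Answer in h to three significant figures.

Leg 1: β = 0.548; γ = 1/√(1 − 0.548²) = 1/√0.6997 = 1.195; Δt_1 = 1.195 × 28.4 = 33.95 h.
Leg 2: 27.6 h is already measured at the sender's location.
Leg 3: 15.2 h is already measured at the sender's location.
Leg 4: 9.36 h is already measured at the sender's location.
Total: 33.95 + 27.60 + 15.20 + 9.360 h.

Δt = 86.1 h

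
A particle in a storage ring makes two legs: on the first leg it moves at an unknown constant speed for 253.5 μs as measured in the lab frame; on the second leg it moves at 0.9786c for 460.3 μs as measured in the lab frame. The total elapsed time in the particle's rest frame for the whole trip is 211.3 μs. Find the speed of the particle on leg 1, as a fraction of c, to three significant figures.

Leg 1: speed unknown; τ_1 = 253.5/γ_1.
Leg 2: γ = 1/√(1 − 0.9786²) = 1/√0.04234 = 4.860; τ_2 = 460.3/4.860 = 94.72 μs.
Total proper time: τ_1 + 94.72 = 211.3, so τ_1 = 211.3 − 94.72 = 116.6 μs.
γ_1 = 253.5/116.6 = 2.174; β = √(1 − 1/γ²) = √0.7885.

β = 0.888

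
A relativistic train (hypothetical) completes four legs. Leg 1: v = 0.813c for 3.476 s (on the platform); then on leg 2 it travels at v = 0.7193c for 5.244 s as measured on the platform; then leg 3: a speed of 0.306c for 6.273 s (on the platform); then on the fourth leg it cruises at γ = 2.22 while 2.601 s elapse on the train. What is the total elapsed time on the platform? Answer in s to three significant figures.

Leg 1: 3.476 s is already measured on the platform.
Leg 2: 5.244 s is already measured on the platform.
Leg 3: 6.273 s is already measured on the platform.
Leg 4: γ = 2.22; Δt_4 = 2.220 × 2.601 = 5.774 s.
Total: 3.476 + 5.244 + 6.273 + 5.774 s.

Δt = 20.8 s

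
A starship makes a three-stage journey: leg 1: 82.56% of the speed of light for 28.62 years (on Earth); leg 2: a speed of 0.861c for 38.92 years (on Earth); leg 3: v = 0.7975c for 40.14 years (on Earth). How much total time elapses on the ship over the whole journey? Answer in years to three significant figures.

Leg 1: β = 0.8256; γ = 1/√(1 − 0.8256²) = 1/√0.3184 = 1.772; τ_1 = 28.62/1.772 = 16.15 years.
Leg 2: γ = 1/√(1 − 0.861²) = 1/√0.2587 = 1.966; τ_2 = 38.92/1.966 = 19.79 years.
Leg 3: γ = 1/√(1 − 0.7975²) = 1/√0.3640 = 1.657; τ_3 = 40.14/1.657 = 24.22 years.
Total: 16.15 + 19.79 + 24.22 years.

τ = 60.2 years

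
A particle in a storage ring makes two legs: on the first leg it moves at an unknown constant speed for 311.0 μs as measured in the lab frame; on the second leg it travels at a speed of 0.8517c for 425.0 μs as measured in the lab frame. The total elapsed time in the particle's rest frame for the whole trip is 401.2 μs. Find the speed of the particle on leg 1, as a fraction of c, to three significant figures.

β = 0.819

Leg 1: speed unknown; τ_1 = 311.0/γ_1.
Leg 2: γ = 1/√(1 − 0.8517²) = 1/√0.2746 = 1.908; τ_2 = 425.0/1.908 = 222.7 μs.
Total proper time: τ_1 + 222.7 = 401.2, so τ_1 = 401.2 − 222.7 = 178.5 μs.
γ_1 = 311.0/178.5 = 1.742; β = √(1 − 1/γ²) = √0.6706.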